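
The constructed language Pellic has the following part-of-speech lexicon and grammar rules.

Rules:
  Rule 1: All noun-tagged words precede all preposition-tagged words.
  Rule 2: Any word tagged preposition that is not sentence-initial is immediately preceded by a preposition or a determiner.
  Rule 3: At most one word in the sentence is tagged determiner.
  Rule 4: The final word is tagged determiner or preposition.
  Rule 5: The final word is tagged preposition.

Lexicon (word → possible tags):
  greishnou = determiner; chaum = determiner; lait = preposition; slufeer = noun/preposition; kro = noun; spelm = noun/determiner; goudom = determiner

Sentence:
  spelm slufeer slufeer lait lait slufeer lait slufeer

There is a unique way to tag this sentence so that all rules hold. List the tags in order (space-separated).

determiner preposition preposition preposition preposition preposition preposition preposition

Candidates per position — 1:spelm {noun,determiner}; 2:slufeer {noun,preposition}; 3:slufeer {noun,preposition}; 4:lait {preposition}; 5:lait {preposition}; 6:slufeer {noun,preposition}; 7:lait {preposition}; 8:slufeer {noun,preposition}.
If word 1 were noun, no tagging could satisfy rule 2; so word 1 is determiner.
If word 2 were noun, no tagging could satisfy rule 2; so word 2 is preposition.
If word 3 were noun, no tagging could satisfy rule 1; so word 3 is preposition.
If word 6 were noun, no tagging could satisfy rule 1; so word 6 is preposition.
If word 8 were noun, no tagging could satisfy rule 1; so word 8 is preposition.
The unique satisfying tagging is: determiner preposition preposition preposition preposition preposition preposition preposition.
Rule-by-rule: rule 1 ✓; rule 2 ✓; rule 3 ✓; rule 4 ✓; rule 5 ✓.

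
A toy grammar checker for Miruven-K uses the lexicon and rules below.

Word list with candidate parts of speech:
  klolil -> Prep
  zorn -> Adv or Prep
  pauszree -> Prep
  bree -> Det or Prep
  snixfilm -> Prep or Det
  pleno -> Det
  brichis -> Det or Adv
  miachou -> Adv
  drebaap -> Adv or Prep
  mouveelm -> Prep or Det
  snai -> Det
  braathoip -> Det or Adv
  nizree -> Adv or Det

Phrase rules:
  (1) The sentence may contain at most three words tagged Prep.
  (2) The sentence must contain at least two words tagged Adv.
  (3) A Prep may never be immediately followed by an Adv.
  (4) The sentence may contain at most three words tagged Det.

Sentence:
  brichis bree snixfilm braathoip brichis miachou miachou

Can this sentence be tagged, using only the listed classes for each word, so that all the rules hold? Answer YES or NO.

Candidates per position — 1:brichis {Det,Adv}; 2:bree {Det,Prep}; 3:snixfilm {Prep,Det}; 4:braathoip {Det,Adv}; 5:brichis {Det,Adv}; 6:miachou {Adv}; 7:miachou {Adv}.
One satisfying assignment: Adv Prep Prep Det Adv Adv Adv.
Rule-by-rule: rule 1 satisfied; rule 2 satisfied; rule 3 satisfied; rule 4 satisfied.

YES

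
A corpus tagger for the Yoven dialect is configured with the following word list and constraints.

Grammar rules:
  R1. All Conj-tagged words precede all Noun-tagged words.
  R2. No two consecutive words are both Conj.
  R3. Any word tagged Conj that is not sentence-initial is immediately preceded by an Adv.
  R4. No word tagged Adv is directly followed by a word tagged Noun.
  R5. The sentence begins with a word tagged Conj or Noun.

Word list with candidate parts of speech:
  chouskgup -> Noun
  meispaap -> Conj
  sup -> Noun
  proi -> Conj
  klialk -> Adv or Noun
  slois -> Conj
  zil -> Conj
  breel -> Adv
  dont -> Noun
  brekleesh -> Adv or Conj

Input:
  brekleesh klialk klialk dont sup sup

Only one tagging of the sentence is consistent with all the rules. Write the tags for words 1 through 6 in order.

Conj Noun Noun Noun Noun Noun

Candidates per position — 1:brekleesh {Adv,Conj}; 2:klialk {Adv,Noun}; 3:klialk {Adv,Noun}; 4:dont {Noun}; 5:sup {Noun}; 6:sup {Noun}.
Position 1: Adv is ruled out by rule 4; that leaves Conj.
Position 2: Adv is ruled out by rule 4; that leaves Noun.
Position 3: Adv is ruled out by rule 4; that leaves Noun.
So the tagging must be: Conj Noun Noun Noun Noun Noun.
Checking: rule 1 ✓; rule 2 ✓; rule 3 ✓; rule 4 ✓; rule 5 ✓.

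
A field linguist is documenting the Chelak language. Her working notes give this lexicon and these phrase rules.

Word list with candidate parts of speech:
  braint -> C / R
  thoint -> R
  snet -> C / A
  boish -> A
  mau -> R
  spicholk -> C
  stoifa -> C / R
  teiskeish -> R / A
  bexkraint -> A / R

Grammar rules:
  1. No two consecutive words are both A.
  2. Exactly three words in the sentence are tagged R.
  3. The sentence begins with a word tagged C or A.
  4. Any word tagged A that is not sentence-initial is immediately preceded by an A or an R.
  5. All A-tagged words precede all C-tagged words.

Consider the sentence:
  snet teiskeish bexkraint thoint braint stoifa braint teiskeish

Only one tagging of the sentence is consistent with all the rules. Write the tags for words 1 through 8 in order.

A R A R C C C R

Candidates per position — 1:snet {C,A}; 2:teiskeish {R,A}; 3:bexkraint {A,R}; 4:thoint {R}; 5:braint {C,R}; 6:stoifa {C,R}; 7:braint {C,R}; 8:teiskeish {R,A}.
The remaining ambiguous positions (1, 2, 3, 5, 6, 7, 8) are resolved jointly — only one combination satisfies every rule.
That leaves exactly one tagging: A R A R C C C R.
Check: rule 1 ok; rule 2 ok; rule 3 ok; rule 4 ok; rule 5 ok.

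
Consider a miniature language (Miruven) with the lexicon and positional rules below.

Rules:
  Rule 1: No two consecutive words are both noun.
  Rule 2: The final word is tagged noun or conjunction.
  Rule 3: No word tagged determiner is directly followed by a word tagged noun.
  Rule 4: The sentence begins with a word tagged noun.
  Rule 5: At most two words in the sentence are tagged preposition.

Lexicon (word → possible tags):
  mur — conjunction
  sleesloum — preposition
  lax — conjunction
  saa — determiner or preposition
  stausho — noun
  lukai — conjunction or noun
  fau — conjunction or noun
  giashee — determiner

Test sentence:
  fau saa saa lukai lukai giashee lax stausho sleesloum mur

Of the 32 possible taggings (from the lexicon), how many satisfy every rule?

7

Candidates per position — 1:fau {conjunction,noun}; 2:saa {determiner,preposition}; 3:saa {determiner,preposition}; 4:lukai {conjunction,noun}; 5:lukai {conjunction,noun}; 6:giashee {determiner}; 7:lax {conjunction}; 8:stausho {noun}; 9:sleesloum {preposition}; 10:mur {conjunction}.
There are 32 candidate sequences in total.
Checking each against the rules leaves 7 sequences.
Count = 7.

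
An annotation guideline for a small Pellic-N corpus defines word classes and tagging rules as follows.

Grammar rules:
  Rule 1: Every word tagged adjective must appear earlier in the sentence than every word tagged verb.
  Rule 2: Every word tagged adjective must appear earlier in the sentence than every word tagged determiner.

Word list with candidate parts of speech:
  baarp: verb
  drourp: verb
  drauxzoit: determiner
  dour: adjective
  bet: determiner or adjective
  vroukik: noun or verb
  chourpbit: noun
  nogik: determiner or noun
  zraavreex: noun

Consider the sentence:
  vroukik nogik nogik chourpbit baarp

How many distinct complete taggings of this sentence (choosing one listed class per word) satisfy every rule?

Candidates per position — 1:vroukik {noun,verb}; 2:nogik {determiner,noun}; 3:nogik {determiner,noun}; 4:chourpbit {noun}; 5:baarp {verb}.
There are 8 candidate sequences in total.
Checking each against the rules leaves 8 sequences.
Count = 8.

8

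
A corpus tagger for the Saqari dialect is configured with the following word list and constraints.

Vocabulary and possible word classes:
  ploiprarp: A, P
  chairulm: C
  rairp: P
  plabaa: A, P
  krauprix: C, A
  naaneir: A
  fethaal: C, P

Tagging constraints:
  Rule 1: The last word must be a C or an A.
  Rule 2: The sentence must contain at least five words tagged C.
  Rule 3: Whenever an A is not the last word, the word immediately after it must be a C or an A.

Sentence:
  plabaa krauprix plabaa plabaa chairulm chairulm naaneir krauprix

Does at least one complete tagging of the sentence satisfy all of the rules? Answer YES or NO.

NO

Candidates per position — 1:plabaa {A,P}; 2:krauprix {C,A}; 3:plabaa {A,P}; 4:plabaa {A,P}; 5:chairulm {C}; 6:chairulm {C}; 7:naaneir {A}; 8:krauprix {C,A}.
Rule 2 cannot be satisfied by any choice of tags from the lexicon.
So there is no consistent tagging.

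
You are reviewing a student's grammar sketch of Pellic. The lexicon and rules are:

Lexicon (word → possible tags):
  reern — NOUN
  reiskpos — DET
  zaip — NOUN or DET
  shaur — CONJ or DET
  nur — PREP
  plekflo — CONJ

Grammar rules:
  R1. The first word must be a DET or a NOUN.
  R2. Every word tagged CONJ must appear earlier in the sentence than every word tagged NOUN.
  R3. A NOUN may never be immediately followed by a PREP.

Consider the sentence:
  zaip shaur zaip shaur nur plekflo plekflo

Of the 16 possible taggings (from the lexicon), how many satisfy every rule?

4

Candidates per position — 1:zaip {NOUN,DET}; 2:shaur {CONJ,DET}; 3:zaip {NOUN,DET}; 4:shaur {CONJ,DET}; 5:nur {PREP}; 6:plekflo {CONJ}; 7:plekflo {CONJ}.
There are 16 candidate sequences in total.
The sequences that satisfy every rule: DET CONJ DET CONJ PREP CONJ CONJ; DET CONJ DET DET PREP CONJ CONJ; DET DET DET CONJ PREP CONJ CONJ; DET DET DET DET PREP CONJ CONJ.
Count = 4.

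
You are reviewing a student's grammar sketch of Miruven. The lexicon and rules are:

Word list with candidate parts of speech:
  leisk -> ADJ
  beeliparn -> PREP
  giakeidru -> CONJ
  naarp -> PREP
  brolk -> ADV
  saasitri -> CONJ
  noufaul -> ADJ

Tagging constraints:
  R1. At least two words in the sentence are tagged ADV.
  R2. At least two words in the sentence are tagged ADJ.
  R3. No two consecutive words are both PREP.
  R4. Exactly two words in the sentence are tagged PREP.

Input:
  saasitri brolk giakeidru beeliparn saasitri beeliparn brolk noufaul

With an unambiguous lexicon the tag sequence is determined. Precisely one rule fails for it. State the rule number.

2

Fixed tagging: CONJ ADV CONJ PREP CONJ PREP ADV ADJ.
Applying the rules: R1 pass, R2 fail, R3 pass, R4 pass.
Only rule 2 fails.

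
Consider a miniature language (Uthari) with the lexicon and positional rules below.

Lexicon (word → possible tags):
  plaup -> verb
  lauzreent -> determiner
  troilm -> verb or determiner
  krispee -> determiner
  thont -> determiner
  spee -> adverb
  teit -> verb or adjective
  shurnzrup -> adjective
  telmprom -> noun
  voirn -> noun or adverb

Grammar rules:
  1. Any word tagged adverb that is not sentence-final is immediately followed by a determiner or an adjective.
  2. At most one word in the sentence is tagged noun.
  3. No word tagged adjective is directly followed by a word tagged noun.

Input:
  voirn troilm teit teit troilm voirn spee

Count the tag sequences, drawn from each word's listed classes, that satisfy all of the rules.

Candidates per position — 1:voirn {noun,adverb}; 2:troilm {verb,determiner}; 3:teit {verb,adjective}; 4:teit {verb,adjective}; 5:troilm {verb,determiner}; 6:voirn {noun,adverb}; 7:spee {adverb}.
There are 64 candidate sequences in total.
Checking each against the rules leaves 8 sequences.
Count = 8.

8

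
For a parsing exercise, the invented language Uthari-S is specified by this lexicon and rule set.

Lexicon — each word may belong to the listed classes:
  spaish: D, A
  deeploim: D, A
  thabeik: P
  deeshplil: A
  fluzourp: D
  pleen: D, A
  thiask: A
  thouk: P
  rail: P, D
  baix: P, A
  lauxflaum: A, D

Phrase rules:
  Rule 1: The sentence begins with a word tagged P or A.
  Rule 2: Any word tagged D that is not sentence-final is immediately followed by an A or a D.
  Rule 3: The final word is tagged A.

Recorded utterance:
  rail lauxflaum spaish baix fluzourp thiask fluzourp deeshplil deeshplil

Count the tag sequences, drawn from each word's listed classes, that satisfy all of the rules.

Candidates per position — 1:rail {P,D}; 2:lauxflaum {A,D}; 3:spaish {D,A}; 4:baix {P,A}; 5:fluzourp {D}; 6:thiask {A}; 7:fluzourp {D}; 8:deeshplil {A}; 9:deeshplil {A}.
There are 16 candidate sequences in total.
Checking each against the rules leaves 6 sequences.
Count = 6.

6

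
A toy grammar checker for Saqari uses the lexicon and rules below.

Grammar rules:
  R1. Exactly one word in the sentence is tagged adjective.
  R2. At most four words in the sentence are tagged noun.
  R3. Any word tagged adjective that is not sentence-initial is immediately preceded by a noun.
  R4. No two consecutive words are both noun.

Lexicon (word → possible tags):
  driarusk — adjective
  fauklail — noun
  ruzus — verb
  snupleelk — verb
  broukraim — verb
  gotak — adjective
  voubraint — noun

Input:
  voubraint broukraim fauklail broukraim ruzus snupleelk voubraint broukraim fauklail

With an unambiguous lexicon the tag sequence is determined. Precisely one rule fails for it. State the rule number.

Fixed tagging: noun verb noun verb verb verb noun verb noun.
Checking each rule: R1 violated, R2 holds, R3 holds, R4 holds.
Only rule 1 fails.

1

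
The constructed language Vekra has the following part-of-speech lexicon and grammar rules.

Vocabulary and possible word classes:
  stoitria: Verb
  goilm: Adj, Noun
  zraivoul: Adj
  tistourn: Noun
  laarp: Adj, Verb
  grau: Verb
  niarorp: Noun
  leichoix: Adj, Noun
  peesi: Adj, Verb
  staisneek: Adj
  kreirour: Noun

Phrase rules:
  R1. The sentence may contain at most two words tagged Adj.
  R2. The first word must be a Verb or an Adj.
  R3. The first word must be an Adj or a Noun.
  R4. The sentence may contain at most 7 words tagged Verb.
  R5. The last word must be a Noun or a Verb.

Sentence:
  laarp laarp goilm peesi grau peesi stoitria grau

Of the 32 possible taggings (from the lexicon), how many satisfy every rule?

5

Candidates per position — 1:laarp {Adj,Verb}; 2:laarp {Adj,Verb}; 3:goilm {Adj,Noun}; 4:peesi {Adj,Verb}; 5:grau {Verb}; 6:peesi {Adj,Verb}; 7:stoitria {Verb}; 8:grau {Verb}.
There are 32 candidate sequences in total.
The sequences that satisfy every rule: Adj Adj Noun Verb Verb Verb Verb Verb; Adj Verb Adj Verb Verb Verb Verb Verb; Adj Verb Noun Adj Verb Verb Verb Verb; Adj Verb Noun Verb Verb Adj Verb Verb; Adj Verb Noun Verb Verb Verb Verb Verb.
Count = 5.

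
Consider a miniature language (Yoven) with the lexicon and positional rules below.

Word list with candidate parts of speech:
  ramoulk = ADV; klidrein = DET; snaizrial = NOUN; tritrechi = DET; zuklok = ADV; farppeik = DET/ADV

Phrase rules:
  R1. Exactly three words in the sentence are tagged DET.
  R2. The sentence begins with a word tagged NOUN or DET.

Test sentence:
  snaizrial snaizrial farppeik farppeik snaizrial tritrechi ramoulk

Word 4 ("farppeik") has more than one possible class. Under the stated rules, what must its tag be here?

DET

Candidates per position — 1:snaizrial {NOUN}; 2:snaizrial {NOUN}; 3:farppeik {DET,ADV}; 4:farppeik {DET,ADV}; 5:snaizrial {NOUN}; 6:tritrechi {DET}; 7:ramoulk {ADV}.
Word 3 cannot be ADV — rule 1 would then fail for every completion. It is DET.
Word 4 cannot be ADV — rule 1 would then fail for every completion. It is DET.
So the tagging must be: NOUN NOUN DET DET NOUN DET ADV.
Check: rule 1 holds; rule 2 holds.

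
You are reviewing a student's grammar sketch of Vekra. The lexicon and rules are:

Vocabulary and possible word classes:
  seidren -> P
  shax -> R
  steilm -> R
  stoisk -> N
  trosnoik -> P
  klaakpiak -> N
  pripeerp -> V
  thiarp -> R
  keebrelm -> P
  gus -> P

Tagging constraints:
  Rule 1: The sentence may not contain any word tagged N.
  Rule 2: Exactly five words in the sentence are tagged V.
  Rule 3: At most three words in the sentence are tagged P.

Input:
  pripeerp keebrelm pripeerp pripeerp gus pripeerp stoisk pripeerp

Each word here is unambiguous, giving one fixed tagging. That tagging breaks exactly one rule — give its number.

Fixed tagging: V P V V P V N V.
Rule check: R1 fails, R2 ok, R3 ok.
Only rule 1 fails.

1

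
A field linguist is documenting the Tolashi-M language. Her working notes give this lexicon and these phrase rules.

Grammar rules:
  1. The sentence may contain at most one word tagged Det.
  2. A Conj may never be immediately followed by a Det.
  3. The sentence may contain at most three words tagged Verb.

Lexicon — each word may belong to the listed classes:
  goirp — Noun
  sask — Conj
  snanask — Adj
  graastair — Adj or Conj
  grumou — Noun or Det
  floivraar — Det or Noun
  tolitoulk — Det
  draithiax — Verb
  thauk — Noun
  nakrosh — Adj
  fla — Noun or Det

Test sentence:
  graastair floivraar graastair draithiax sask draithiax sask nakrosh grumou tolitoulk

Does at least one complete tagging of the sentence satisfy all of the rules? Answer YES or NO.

YES

Candidates per position — 1:graastair {Adj,Conj}; 2:floivraar {Det,Noun}; 3:graastair {Adj,Conj}; 4:draithiax {Verb}; 5:sask {Conj}; 6:draithiax {Verb}; 7:sask {Conj}; 8:nakrosh {Adj}; 9:grumou {Noun,Det}; 10:tolitoulk {Det}.
One satisfying assignment: Conj Noun Adj Verb Conj Verb Conj Adj Noun Det.
Verifying each rule — rule 1 ok; rule 2 ok; rule 3 ok.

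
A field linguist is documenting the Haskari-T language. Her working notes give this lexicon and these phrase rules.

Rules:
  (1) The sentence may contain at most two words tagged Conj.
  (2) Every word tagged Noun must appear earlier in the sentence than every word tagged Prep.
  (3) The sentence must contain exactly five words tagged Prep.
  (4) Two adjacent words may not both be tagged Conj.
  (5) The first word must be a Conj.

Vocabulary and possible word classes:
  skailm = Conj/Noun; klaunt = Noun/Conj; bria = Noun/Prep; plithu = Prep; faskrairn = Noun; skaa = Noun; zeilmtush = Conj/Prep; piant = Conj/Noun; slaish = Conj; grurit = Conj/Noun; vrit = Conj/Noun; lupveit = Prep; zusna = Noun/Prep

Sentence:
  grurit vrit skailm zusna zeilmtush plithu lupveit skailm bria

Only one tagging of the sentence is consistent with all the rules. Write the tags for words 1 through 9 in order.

Candidates per position — 1:grurit {Conj,Noun}; 2:vrit {Conj,Noun}; 3:skailm {Conj,Noun}; 4:zusna {Noun,Prep}; 5:zeilmtush {Conj,Prep}; 6:plithu {Prep}; 7:lupveit {Prep}; 8:skailm {Conj,Noun}; 9:bria {Noun,Prep}.
If word 1 were Noun, no tagging could satisfy rule 5; so word 1 is Conj.
If word 2 were Conj, no tagging could satisfy rule 4; so word 2 is Noun.
If word 4 were Noun, no tagging could satisfy rule 3; so word 4 is Prep.
If word 5 were Conj, no tagging could satisfy rule 3; so word 5 is Prep.
If word 8 were Noun, no tagging could satisfy rule 2; so word 8 is Conj.
If word 9 were Noun, no tagging could satisfy rule 2; so word 9 is Prep.
If word 3 were Conj, no tagging could satisfy rule 1; so word 3 is Noun.
That leaves exactly one tagging: Conj Noun Noun Prep Prep Prep Prep Conj Prep.
Checking: rule 1 ok; rule 2 ok; rule 3 ok; rule 4 ok; rule 5 ok.

Conj Noun Noun Prep Prep Prep Prep Conj Prep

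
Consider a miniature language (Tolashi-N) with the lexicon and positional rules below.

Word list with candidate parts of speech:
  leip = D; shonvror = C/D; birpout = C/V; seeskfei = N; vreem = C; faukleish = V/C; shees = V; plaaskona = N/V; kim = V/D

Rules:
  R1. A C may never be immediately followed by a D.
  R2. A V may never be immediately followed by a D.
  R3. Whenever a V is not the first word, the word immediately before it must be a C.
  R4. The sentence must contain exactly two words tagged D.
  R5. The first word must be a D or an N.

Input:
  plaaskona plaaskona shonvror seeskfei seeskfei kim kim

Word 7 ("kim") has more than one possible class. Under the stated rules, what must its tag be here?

Candidates per position — 1:plaaskona {N,V}; 2:plaaskona {N,V}; 3:shonvror {C,D}; 4:seeskfei {N}; 5:seeskfei {N}; 6:kim {V,D}; 7:kim {V,D}.
Word 1 cannot be V — rule 5 would then fail for every completion. It is N.
Word 2 cannot be V — rule 3 would then fail for every completion. It is N.
Word 6 cannot be V — rule 3 would then fail for every completion. It is D.
Word 7 cannot be V — rule 3 would then fail for every completion. It is D.
Word 3 cannot be D — rule 4 would then fail for every completion. It is C.
So the tagging must be: N N C N N D D.
Checking: rule 1 holds; rule 2 holds; rule 3 holds; rule 4 holds; rule 5 holds.

D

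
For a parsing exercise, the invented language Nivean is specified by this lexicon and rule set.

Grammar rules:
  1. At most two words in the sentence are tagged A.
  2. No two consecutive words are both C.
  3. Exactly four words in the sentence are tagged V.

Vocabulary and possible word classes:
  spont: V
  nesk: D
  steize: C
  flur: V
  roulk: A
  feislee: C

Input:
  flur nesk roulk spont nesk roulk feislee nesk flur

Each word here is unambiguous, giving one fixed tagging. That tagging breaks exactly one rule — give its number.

Fixed tagging: V D A V D A C D V.
Rule check: R1 ok, R2 ok, R3 fails.
Only rule 3 fails.

3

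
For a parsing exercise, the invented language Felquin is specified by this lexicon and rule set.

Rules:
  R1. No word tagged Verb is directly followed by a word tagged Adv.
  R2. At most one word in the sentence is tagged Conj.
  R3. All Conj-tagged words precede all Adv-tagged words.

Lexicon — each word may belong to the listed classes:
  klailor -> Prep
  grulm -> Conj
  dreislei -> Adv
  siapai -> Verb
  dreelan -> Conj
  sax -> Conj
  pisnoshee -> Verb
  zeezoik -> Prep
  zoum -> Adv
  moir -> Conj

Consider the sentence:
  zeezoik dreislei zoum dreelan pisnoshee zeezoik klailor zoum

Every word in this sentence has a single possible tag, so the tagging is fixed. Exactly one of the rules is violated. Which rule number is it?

Fixed tagging: Prep Adv Adv Conj Verb Prep Prep Adv.
Rule check: R1 holds, R2 holds, R3 violated.
Only rule 3 fails.

3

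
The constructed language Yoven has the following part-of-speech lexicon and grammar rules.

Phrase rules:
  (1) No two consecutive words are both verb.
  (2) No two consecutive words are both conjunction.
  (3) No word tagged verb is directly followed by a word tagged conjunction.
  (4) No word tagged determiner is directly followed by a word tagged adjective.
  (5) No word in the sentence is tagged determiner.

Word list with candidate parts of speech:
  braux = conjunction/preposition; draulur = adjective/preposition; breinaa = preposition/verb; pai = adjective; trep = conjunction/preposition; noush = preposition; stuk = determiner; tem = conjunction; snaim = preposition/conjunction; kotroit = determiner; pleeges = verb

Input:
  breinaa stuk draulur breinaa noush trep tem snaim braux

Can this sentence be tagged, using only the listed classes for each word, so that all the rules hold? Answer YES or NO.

NO

Candidates per position — 1:breinaa {preposition,verb}; 2:stuk {determiner}; 3:draulur {adjective,preposition}; 4:breinaa {preposition,verb}; 5:noush {preposition}; 6:trep {conjunction,preposition}; 7:tem {conjunction}; 8:snaim {preposition,conjunction}; 9:braux {conjunction,preposition}.
Rule 5 cannot be satisfied by any choice of tags from the lexicon.
So there is no consistent tagging.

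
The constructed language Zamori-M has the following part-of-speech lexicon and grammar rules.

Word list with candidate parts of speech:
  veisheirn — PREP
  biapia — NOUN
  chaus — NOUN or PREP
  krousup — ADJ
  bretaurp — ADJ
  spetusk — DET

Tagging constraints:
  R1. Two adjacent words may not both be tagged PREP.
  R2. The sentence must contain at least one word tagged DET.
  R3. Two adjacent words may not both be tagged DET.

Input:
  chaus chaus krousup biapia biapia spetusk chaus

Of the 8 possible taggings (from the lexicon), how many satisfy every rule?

6

Candidates per position — 1:chaus {NOUN,PREP}; 2:chaus {NOUN,PREP}; 3:krousup {ADJ}; 4:biapia {NOUN}; 5:biapia {NOUN}; 6:spetusk {DET}; 7:chaus {NOUN,PREP}.
There are 8 candidate sequences in total.
Checking each against the rules leaves 6 sequences.
Count = 6.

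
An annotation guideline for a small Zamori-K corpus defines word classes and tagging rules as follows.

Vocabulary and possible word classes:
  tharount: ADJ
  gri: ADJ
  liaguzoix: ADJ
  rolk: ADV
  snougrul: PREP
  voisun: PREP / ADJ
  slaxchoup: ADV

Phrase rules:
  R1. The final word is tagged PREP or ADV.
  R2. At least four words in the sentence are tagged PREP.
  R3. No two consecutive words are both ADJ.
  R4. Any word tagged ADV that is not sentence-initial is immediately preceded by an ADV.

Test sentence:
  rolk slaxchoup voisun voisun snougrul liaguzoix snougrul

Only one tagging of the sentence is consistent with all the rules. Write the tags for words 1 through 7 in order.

Candidates per position — 1:rolk {ADV}; 2:slaxchoup {ADV}; 3:voisun {PREP,ADJ}; 4:voisun {PREP,ADJ}; 5:snougrul {PREP}; 6:liaguzoix {ADJ}; 7:snougrul {PREP}.
Position 3: tagging it ADJ would leave rule 2 unsatisfiable, so it must be PREP.
Position 4: tagging it ADJ would leave rule 2 unsatisfiable, so it must be PREP.
The unique satisfying tagging is: ADV ADV PREP PREP PREP ADJ PREP.
Rule-by-rule: rule 1 holds; rule 2 holds; rule 3 holds; rule 4 holds.

ADV ADV PREP PREP PREP ADJ PREP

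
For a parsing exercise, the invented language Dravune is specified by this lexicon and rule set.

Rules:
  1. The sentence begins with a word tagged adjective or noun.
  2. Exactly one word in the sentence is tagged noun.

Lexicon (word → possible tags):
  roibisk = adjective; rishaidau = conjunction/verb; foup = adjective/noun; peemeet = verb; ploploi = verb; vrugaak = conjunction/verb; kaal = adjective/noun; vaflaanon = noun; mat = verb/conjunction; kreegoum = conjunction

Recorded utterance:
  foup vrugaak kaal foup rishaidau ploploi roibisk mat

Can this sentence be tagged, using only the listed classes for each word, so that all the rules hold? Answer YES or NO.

Candidates per position — 1:foup {adjective,noun}; 2:vrugaak {conjunction,verb}; 3:kaal {adjective,noun}; 4:foup {adjective,noun}; 5:rishaidau {conjunction,verb}; 6:ploploi {verb}; 7:roibisk {adjective}; 8:mat {verb,conjunction}.
One satisfying assignment: adjective verb noun adjective conjunction verb adjective conjunction.
Rule-by-rule: rule 1 ✓; rule 2 ✓.

YES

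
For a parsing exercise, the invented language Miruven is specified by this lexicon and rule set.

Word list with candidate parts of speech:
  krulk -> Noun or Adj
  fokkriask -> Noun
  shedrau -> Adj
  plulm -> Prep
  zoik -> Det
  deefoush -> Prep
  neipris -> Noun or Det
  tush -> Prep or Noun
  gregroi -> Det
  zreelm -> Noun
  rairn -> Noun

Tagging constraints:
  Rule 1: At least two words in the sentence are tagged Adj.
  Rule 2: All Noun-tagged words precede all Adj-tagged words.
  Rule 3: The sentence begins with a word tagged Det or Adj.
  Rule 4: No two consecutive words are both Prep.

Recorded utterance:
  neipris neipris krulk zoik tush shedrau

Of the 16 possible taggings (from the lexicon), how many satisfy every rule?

2

Candidates per position — 1:neipris {Noun,Det}; 2:neipris {Noun,Det}; 3:krulk {Noun,Adj}; 4:zoik {Det}; 5:tush {Prep,Noun}; 6:shedrau {Adj}.
There are 16 candidate sequences in total.
The sequences that satisfy every rule: Det Noun Adj Det Prep Adj; Det Det Adj Det Prep Adj.
Count = 2.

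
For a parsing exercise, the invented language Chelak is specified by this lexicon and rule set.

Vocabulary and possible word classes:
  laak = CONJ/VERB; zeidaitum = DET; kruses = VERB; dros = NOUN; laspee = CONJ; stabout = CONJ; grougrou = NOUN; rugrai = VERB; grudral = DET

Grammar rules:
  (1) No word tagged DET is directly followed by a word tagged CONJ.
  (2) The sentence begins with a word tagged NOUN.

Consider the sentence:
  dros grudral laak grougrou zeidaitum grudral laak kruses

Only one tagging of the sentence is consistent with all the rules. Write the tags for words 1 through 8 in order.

NOUN DET VERB NOUN DET DET VERB VERB

Candidates per position — 1:dros {NOUN}; 2:grudral {DET}; 3:laak {CONJ,VERB}; 4:grougrou {NOUN}; 5:zeidaitum {DET}; 6:grudral {DET}; 7:laak {CONJ,VERB}; 8:kruses {VERB}.
At position 3, choosing CONJ makes rule 1 impossible to satisfy; hence VERB.
At position 7, choosing CONJ makes rule 1 impossible to satisfy; hence VERB.
The only consistent sequence is: NOUN DET VERB NOUN DET DET VERB VERB.
Check: rule 1 satisfied; rule 2 satisfied.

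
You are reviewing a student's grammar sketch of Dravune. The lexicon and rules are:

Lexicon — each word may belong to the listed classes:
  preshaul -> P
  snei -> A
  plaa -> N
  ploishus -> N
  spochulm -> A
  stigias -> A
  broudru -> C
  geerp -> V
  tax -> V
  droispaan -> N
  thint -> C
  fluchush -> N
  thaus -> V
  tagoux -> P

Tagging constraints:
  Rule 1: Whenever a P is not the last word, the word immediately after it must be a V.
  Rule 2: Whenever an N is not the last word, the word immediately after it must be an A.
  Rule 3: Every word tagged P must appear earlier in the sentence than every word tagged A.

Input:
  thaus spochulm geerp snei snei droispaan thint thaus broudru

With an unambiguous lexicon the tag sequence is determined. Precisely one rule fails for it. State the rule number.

2

Fixed tagging: V A V A A N C V C.
Checking each rule: R1 holds, R2 violated, R3 holds.
Only rule 2 fails.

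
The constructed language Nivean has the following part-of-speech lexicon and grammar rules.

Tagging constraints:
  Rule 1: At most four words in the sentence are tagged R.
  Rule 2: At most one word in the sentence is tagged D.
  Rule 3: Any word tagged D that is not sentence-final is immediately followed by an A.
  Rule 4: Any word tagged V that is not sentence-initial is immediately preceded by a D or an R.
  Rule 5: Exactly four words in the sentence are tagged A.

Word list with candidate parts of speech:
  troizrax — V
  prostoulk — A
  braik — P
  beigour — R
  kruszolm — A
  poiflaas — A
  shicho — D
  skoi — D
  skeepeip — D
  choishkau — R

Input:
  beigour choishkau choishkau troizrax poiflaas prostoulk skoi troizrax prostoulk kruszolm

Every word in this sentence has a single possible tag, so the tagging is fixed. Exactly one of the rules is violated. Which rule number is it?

Fixed tagging: R R R V A A D V A A.
Rule check: R1 ✓, R2 ✓, R3 ✗, R4 ✓, R5 ✓.
Only rule 3 fails.

3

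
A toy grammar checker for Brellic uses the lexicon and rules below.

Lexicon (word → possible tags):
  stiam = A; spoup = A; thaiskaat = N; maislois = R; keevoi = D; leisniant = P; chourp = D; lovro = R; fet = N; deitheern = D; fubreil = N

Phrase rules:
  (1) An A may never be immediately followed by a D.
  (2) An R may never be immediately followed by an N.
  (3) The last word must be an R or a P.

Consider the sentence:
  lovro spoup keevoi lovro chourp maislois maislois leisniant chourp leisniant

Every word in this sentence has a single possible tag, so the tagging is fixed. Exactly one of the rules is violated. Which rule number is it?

Fixed tagging: R A D R D R R P D P.
Checking each rule: R1 fails, R2 ok, R3 ok.
Only rule 1 fails.

1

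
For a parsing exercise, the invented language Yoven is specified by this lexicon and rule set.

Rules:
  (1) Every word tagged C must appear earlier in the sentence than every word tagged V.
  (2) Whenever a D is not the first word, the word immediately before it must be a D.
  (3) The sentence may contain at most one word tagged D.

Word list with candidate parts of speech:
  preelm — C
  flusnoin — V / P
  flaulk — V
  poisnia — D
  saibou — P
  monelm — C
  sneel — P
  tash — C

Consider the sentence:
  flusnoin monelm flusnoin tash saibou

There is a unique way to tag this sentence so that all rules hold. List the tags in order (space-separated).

P C P C P

Candidates per position — 1:flusnoin {V,P}; 2:monelm {C}; 3:flusnoin {V,P}; 4:tash {C}; 5:saibou {P}.
If word 1 were V, no tagging could satisfy rule 1; so word 1 is P.
If word 3 were V, no tagging could satisfy rule 1; so word 3 is P.
So the tagging must be: P C P C P.
Checking: rule 1 holds; rule 2 holds; rule 3 holds.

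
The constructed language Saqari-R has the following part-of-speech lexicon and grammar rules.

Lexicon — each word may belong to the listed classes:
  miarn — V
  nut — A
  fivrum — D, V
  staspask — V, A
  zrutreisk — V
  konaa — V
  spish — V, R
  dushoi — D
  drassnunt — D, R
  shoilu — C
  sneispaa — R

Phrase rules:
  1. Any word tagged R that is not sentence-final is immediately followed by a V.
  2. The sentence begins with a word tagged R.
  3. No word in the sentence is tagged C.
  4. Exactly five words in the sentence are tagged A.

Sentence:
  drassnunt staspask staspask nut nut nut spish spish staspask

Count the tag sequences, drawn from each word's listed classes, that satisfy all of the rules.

2

Candidates per position — 1:drassnunt {D,R}; 2:staspask {V,A}; 3:staspask {V,A}; 4:nut {A}; 5:nut {A}; 6:nut {A}; 7:spish {V,R}; 8:spish {V,R}; 9:staspask {V,A}.
There are 64 candidate sequences in total.
The sequences that satisfy every rule: R V A A A A V V A; R V A A A A R V A.
Count = 2.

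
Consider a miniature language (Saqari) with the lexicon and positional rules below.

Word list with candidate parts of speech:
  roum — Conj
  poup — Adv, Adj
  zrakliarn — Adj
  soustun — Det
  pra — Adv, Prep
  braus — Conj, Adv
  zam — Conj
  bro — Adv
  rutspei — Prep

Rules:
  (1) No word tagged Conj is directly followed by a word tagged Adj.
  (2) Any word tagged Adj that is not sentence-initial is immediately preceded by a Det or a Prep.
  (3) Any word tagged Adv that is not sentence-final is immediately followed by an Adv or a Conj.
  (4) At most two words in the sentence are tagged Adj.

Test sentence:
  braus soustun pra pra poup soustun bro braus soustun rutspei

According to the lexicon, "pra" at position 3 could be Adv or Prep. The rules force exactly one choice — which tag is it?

Prep

Candidates per position — 1:braus {Conj,Adv}; 2:soustun {Det}; 3:pra {Adv,Prep}; 4:pra {Adv,Prep}; 5:poup {Adv,Adj}; 6:soustun {Det}; 7:bro {Adv}; 8:braus {Conj,Adv}; 9:soustun {Det}; 10:rutspei {Prep}.
Word 1 cannot be Adv — rule 3 would then fail for every completion. It is Conj.
Word 3 cannot be Adv — rule 3 would then fail for every completion. It is Prep.
Word 4 cannot be Adv — rule 3 would then fail for every completion. It is Prep.
Word 5 cannot be Adv — rule 3 would then fail for every completion. It is Adj.
Word 8 cannot be Adv — rule 3 would then fail for every completion. It is Conj.
So the tagging must be: Conj Det Prep Prep Adj Det Adv Conj Det Prep.
Checking: rule 1 holds; rule 2 holds; rule 3 holds; rule 4 holds.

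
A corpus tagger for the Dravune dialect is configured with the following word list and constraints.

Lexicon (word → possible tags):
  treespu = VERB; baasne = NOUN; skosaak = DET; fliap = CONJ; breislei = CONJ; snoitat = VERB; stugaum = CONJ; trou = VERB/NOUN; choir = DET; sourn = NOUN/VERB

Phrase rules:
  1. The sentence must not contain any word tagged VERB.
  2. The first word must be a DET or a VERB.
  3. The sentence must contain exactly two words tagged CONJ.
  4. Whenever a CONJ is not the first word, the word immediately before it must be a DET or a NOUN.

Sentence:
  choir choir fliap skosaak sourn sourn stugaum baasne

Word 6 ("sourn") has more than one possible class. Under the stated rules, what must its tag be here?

NOUN

Candidates per position — 1:choir {DET}; 2:choir {DET}; 3:fliap {CONJ}; 4:skosaak {DET}; 5:sourn {NOUN,VERB}; 6:sourn {NOUN,VERB}; 7:stugaum {CONJ}; 8:baasne {NOUN}.
Position 5: VERB is ruled out by rule 1; that leaves NOUN.
Position 6: VERB is ruled out by rule 1; that leaves NOUN.
That leaves exactly one tagging: DET DET CONJ DET NOUN NOUN CONJ NOUN.
Verifying each rule — rule 1 satisfied; rule 2 satisfied; rule 3 satisfied; rule 4 satisfied.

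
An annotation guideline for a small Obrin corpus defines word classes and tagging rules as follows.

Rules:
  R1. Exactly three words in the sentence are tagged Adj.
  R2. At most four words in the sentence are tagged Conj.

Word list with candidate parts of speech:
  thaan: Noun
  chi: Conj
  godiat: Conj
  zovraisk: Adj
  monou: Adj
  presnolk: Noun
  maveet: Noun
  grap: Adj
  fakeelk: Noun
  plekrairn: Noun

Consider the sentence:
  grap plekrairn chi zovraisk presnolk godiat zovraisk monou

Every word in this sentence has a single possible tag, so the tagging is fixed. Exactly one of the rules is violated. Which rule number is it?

1

Fixed tagging: Adj Noun Conj Adj Noun Conj Adj Adj.
Rule check: R1 fails, R2 ok.
Only rule 1 fails.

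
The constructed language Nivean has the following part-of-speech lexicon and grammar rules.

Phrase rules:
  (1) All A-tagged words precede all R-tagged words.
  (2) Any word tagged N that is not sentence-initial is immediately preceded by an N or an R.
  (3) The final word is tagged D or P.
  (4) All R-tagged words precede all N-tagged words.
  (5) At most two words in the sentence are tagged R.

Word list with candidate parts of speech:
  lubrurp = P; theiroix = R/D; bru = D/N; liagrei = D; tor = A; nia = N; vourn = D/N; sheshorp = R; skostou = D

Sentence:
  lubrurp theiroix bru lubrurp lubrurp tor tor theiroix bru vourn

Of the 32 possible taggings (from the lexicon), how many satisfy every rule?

Candidates per position — 1:lubrurp {P}; 2:theiroix {R,D}; 3:bru {D,N}; 4:lubrurp {P}; 5:lubrurp {P}; 6:tor {A}; 7:tor {A}; 8:theiroix {R,D}; 9:bru {D,N}; 10:vourn {D,N}.
There are 32 candidate sequences in total.
The sequences that satisfy every rule: P D D P P A A R D D; P D D P P A A R N D; P D D P P A A D D D.
Count = 3.

3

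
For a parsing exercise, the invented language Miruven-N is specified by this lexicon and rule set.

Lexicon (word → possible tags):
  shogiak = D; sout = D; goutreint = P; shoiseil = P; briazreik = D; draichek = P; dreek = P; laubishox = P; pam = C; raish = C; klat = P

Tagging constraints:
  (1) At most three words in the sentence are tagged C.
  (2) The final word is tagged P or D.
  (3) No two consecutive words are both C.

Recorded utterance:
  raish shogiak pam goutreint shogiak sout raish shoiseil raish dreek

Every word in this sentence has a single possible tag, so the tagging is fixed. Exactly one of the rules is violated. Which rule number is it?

1

Fixed tagging: C D C P D D C P C P.
Checking each rule: R1 fail, R2 pass, R3 pass.
Only rule 1 fails.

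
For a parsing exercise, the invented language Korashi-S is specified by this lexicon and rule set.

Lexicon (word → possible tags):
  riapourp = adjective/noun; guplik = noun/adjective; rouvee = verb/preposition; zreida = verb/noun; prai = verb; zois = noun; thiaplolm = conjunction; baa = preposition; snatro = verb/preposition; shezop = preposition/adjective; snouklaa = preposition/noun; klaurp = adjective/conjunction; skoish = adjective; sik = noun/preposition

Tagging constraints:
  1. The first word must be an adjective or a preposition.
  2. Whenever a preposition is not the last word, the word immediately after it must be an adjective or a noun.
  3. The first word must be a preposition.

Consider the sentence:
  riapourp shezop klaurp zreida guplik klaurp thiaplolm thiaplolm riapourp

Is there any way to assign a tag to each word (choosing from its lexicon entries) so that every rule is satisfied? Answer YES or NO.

NO

Candidates per position — 1:riapourp {adjective,noun}; 2:shezop {preposition,adjective}; 3:klaurp {adjective,conjunction}; 4:zreida {verb,noun}; 5:guplik {noun,adjective}; 6:klaurp {adjective,conjunction}; 7:thiaplolm {conjunction}; 8:thiaplolm {conjunction}; 9:riapourp {adjective,noun}.
Rule 3 cannot be satisfied by any choice of tags from the lexicon.
So there is no consistent tagging.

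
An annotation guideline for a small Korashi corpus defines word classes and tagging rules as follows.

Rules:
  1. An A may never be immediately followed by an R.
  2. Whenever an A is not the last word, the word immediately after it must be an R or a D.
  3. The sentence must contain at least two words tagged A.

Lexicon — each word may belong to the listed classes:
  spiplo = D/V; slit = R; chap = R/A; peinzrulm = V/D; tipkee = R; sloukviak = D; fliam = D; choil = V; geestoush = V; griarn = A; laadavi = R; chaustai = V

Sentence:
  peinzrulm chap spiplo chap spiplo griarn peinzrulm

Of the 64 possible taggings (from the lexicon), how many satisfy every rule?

10

Candidates per position — 1:peinzrulm {V,D}; 2:chap {R,A}; 3:spiplo {D,V}; 4:chap {R,A}; 5:spiplo {D,V}; 6:griarn {A}; 7:peinzrulm {V,D}.
There are 64 candidate sequences in total.
Checking each against the rules leaves 10 sequences.
Count = 10.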